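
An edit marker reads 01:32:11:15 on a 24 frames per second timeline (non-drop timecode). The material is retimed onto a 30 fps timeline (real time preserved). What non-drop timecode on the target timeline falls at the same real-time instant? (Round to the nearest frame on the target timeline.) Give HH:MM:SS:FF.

Source frame index: (1×3600 + 32×60 + 11) × 24 + 15 = 132759.
Real time: 132759 / (24) = 44253/8 s.
Target frame: (44253/8) × (30) = 663795/4 ≈ 165948.750 → 165949.
At 30 labels/s: frame 165949 → 01:32:11:19.

01:32:11:19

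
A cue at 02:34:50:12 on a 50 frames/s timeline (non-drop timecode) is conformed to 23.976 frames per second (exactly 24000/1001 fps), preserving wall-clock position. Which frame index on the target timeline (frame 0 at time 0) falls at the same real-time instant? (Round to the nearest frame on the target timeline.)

Source frame index: (2×3600 + 34×60 + 50) × 50 + 12 = 464512.
Real time: 464512 / (50) = 232256/25 s.
Target frame: (232256/25) × (24000/1001) = 222965760/1001 ≈ 222743.017 → 222743.

frame 222743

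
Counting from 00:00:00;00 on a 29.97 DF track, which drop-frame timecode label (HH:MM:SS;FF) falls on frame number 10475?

00:05:49;15

Each 10-minute DF block holds 10 × 60 × 30 − 9 × 2 = 17982 frames. 10475 ÷ 17982 → 0 full blocks, remainder 10475.
Within the partial block the first minute is 1800 frames and each further minute 1798, so 5 further minute boundaries passed. Total skipped labels = 18 × 0 + 2 × 5 = 10.
Non-drop label index = 10475 + 10 = 10485; at 30 labels/s that is 00:05:49:15, i.e. DF 00:05:49;15.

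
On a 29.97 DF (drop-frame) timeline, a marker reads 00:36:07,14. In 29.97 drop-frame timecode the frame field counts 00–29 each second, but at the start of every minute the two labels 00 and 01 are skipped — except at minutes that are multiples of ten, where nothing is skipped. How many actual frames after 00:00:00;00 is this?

64958

Complete 10-minute blocks: 3, each 17982 frames → 53946.
Remaining 6 whole minutes in the current block: 1800 + 5 × 1798 = 10790 frames.
Within the current minute: 7 × 30 + 14 − 2 = 222 (labels ;00/;01 skipped at this minute). Total = 53946 + 10790 + 222 = 64958.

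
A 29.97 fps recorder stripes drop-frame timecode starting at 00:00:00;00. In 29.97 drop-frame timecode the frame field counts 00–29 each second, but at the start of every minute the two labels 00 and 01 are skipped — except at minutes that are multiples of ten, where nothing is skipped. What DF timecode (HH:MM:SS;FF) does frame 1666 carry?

Ten DF minutes hold 17982 frames, so frame 1666 lies in block 0 (frames 0–17981) with 1666 frames into that block.
The block's first minute is 1800 frames and the rest 1798 each; 1666 frames reaches minute 0, so 0 × 18 + 0 × 2 = 0 labels have been skipped so far.
Adding those back, label number 1666 + 0 = 1666 at 30 labels/s is 55 s + 16 f = 0 h 0 min 55 s frame 16, i.e. 00:00:55;16.

00:00:55;16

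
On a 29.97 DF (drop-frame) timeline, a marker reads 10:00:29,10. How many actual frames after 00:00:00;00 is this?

As if non-drop at 30 labels/s: (10 × 3600 + 0 × 60 + 29) × 30 + 10 = 1080880.
Minute boundaries passed: 600; those not divisible by 10: 600 − 60 = 540; dropped labels = 2 × 540 = 1080.
Actual frame index = 1080880 − 1080 = 1079800.

1079800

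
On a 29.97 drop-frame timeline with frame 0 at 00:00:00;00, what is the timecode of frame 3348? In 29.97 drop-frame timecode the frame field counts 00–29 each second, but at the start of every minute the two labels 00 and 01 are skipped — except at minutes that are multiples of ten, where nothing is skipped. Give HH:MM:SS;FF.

Each 10-minute DF block holds 10 × 60 × 30 − 9 × 2 = 17982 frames. 3348 ÷ 17982 → 0 full blocks, remainder 3348.
Within the partial block the first minute is 1800 frames and each further minute 1798, so 1 further minute boundary passed. Total skipped labels = 18 × 0 + 2 × 1 = 2.
Non-drop label index = 3348 + 2 = 3350; at 30 labels/s that is 00:01:51:20, i.e. DF 00:01:51;20.

00:01:51;20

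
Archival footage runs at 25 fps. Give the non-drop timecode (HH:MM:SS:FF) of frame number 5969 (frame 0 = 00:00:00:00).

5969 ÷ 25 = 238 full seconds, remainder 19 frames.
238 s = 0 h 3 min 58 s.
Timecode: 00:03:58:19.

00:03:58:19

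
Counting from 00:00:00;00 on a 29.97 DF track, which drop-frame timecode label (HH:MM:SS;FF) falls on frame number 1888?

Ten DF minutes hold 17982 frames, so frame 1888 lies in block 0 (frames 0–17981) with 1888 frames into that block.
The block's first minute is 1800 frames and the rest 1798 each; 1888 frames reaches minute 1, so 0 × 18 + 1 × 2 = 2 labels have been skipped so far.
Adding those back, label number 1888 + 2 = 1890 at 30 labels/s is 63 s + 0 f = 0 h 1 min 3 s frame 0, i.e. 00:01:03;00.

00:01:03;00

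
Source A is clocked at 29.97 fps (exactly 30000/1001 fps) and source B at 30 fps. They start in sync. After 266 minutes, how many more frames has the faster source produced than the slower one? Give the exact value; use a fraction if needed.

266 min = 15960 s.
A emits 30000/1001 × 15960 = 68400000/143 frames; B emits 30 × 15960 = 478800.
Difference = 68400/143 frames (≈ 478.3217); B is ahead of A.

68400/143 frames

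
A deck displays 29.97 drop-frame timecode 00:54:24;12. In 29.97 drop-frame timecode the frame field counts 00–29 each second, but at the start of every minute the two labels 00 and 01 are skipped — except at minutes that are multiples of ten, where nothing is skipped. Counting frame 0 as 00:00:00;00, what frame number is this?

97834

Complete 10-minute blocks: 5, each 17982 frames → 89910.
Remaining 4 whole minutes in the current block: 1800 + 3 × 1798 = 7194 frames.
Within the current minute: 24 × 30 + 12 − 2 = 730 (labels ;00/;01 skipped at this minute). Total = 89910 + 7194 + 730 = 97834.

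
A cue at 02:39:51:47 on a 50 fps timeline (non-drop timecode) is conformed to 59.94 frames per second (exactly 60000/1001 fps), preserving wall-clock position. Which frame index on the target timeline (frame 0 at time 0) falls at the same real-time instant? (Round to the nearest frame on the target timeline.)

frame 574941

Source frame index: (2×3600 + 39×60 + 51) × 50 + 47 = 479597.
Real time: 479597 / (50) = 479597/50 s.
Target frame: (479597/50) × (60000/1001) = 575516400/1001 ≈ 574941.459 → 574941.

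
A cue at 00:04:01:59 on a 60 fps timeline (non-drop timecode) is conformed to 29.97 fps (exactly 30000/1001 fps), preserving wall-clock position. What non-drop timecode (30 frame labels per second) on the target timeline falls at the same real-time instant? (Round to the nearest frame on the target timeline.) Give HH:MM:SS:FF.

00:04:01:22

Source frame index: (0×3600 + 4×60 + 1) × 60 + 59 = 14519.
Real time: 14519 / (60) = 14519/60 s.
Target frame: (14519/60) × (30000/1001) = 7259500/1001 ≈ 7252.248 → 7252.
At 30 labels/s: frame 7252 → 00:04:01:22.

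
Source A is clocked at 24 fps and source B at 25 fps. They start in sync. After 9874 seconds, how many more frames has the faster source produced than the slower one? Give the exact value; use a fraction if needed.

9874 frames

A emits 24 × 9874 = 236976 frames; B emits 25 × 9874 = 246850.
Difference = 9874 frames; B is ahead of A.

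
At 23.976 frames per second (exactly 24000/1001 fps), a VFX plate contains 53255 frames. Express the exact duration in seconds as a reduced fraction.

10661651/4800 seconds

Running time = 53255 ÷ (24000/1001) = 53255 × 1001/24000 = 10661651/4800 s.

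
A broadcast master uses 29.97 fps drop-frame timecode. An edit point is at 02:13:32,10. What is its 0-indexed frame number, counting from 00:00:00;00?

As if non-drop at 30 labels/s: (2 × 3600 + 13 × 60 + 32) × 30 + 10 = 240370.
Minute boundaries passed: 133; those not divisible by 10: 133 − 13 = 120; dropped labels = 2 × 120 = 240.
Actual frame index = 240370 − 240 = 240130.

240130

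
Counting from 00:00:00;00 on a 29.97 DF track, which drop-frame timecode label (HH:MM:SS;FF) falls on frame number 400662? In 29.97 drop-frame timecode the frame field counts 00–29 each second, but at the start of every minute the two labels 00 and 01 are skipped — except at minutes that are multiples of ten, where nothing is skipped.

Ten DF minutes hold 17982 frames, so frame 400662 lies in block 22 (frames 395604–413585) with 5058 frames into that block.
The block's first minute is 1800 frames and the rest 1798 each; 5058 frames reaches minute 2, so 22 × 18 + 2 × 2 = 400 labels have been skipped so far.
Adding those back, label number 400662 + 400 = 401062 at 30 labels/s is 13368 s + 22 f = 3 h 42 min 48 s frame 22, i.e. 03:42:48;22.

03:42:48;22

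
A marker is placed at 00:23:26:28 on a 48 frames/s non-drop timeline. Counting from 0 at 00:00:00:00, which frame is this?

frame 67516

Total seconds to the label: (0 × 3600 + 23 × 60 + 26) = 1406.
Frame index = 1406 × 48 + 28 = 67516.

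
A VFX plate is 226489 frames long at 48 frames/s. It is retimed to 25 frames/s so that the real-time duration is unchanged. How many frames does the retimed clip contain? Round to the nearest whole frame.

117963 frames

Frames at target rate = 226489 × (25) / (48) = 5662225/48 ≈ 117963.021.
Nearest whole frame: 117963.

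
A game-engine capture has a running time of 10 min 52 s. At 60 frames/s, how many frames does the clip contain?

39120 frames

10 min 52 s = 652 s.
Frames = 652 × 60 = 39120.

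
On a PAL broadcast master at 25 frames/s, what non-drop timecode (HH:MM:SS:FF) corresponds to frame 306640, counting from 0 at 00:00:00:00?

03:24:25:15

306640 ÷ 25 = 12265 full seconds, remainder 15 frames.
12265 s = 3 h 24 min 25 s.
Timecode: 03:24:25:15.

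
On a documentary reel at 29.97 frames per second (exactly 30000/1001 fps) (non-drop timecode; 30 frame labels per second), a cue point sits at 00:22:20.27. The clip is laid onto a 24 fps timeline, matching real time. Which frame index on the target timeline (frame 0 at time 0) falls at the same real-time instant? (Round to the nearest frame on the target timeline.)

frame 32214

Source frame index: (0×3600 + 22×60 + 20) × 30 + 27 = 40227.
Real time: 40227 / (30000/1001) = 13422409/10000 s.
Target frame: (13422409/10000) × (24) = 40267227/1250 ≈ 32213.782 → 32214.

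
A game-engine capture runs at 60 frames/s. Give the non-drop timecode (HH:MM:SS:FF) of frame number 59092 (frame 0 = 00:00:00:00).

00:16:24:52

59092 ÷ 60 = 984 full seconds, remainder 52 frames.
984 s = 0 h 16 min 24 s.
Timecode: 00:16:24:52.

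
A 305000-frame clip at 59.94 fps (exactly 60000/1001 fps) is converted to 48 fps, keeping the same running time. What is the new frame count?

244244 frames

Target frames = source frames × (target rate / source rate) = 305000 × (48)/(60000/1001) = 305000 × 1001/1250 = 244244.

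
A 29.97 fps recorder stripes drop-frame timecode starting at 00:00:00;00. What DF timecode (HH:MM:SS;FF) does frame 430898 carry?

03:59:37;20

Each 10-minute DF block holds 10 × 60 × 30 − 9 × 2 = 17982 frames. 430898 ÷ 17982 → 23 full blocks, remainder 17312.
Within the partial block the first minute is 1800 frames and each further minute 1798, so 9 further minute boundaries passed. Total skipped labels = 18 × 23 + 2 × 9 = 432.
Non-drop label index = 430898 + 432 = 431330; at 30 labels/s that is 03:59:37:20, i.e. DF 03:59:37;20.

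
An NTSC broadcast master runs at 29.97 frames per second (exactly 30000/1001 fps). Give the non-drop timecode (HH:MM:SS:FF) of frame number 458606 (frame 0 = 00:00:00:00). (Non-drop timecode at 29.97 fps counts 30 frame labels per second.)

04:14:46:26

458606 ÷ 30 = 15286 full seconds, remainder 26 frames.
15286 s = 4 h 14 min 46 s.
Timecode: 04:14:46:26.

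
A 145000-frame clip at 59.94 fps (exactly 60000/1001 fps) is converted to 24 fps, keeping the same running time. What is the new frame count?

58058 frames

Target frames = source frames × (target rate / source rate) = 145000 × (24)/(60000/1001) = 145000 × 1001/2500 = 58058.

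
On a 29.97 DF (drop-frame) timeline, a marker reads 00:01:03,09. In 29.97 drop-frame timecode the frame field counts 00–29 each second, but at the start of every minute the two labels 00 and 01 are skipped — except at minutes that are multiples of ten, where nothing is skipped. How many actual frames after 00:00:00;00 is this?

Complete 10-minute blocks: 0, each 17982 frames → 0.
Remaining 1 whole minute in the current block: 1800 + 0 × 1798 = 1800 frames.
Within the current minute: 3 × 30 + 9 − 2 = 97 (labels ;00/;01 skipped at this minute). Total = 0 + 1800 + 97 = 1897.

1897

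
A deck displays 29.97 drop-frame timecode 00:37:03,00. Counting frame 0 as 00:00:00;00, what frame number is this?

As if non-drop at 30 labels/s: (0 × 3600 + 37 × 60 + 3) × 30 + 0 = 66690.
Minute boundaries passed: 37; those not divisible by 10: 37 − 3 = 34; dropped labels = 2 × 34 = 68.
Actual frame index = 66690 − 68 = 66622.

66622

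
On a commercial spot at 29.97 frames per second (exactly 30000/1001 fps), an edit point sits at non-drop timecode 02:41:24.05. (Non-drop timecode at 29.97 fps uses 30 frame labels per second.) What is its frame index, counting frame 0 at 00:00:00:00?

290525

Total seconds to the label: (2 × 3600 + 41 × 60 + 24) = 9684.
Frame index = 9684 × 30 + 5 = 290525.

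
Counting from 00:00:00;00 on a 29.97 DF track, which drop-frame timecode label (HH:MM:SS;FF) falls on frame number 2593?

Ten DF minutes hold 17982 frames, so frame 2593 lies in block 0 (frames 0–17981) with 2593 frames into that block.
The block's first minute is 1800 frames and the rest 1798 each; 2593 frames reaches minute 1, so 0 × 18 + 1 × 2 = 2 labels have been skipped so far.
Adding those back, label number 2593 + 2 = 2595 at 30 labels/s is 86 s + 15 f = 0 h 1 min 26 s frame 15, i.e. 00:01:26;15.

00:01:26;15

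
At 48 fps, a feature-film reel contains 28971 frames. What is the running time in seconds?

603.5625 seconds

Running time = 28971 / (48) = 603.5625 s.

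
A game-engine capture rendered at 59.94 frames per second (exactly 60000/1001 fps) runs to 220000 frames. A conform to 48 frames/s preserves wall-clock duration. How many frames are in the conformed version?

Target frames = source frames × (target rate / source rate) = 220000 × (48)/(60000/1001) = 220000 × 1001/1250 = 176176.

176176 frames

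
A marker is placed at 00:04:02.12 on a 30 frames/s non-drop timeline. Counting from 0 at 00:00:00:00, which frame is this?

Total seconds to the label: (0 × 3600 + 4 × 60 + 2) = 242.
Frame index = 242 × 30 + 12 = 7272.

frame 7272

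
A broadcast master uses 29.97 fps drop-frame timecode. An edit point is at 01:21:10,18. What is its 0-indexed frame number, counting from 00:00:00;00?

145972

As if non-drop at 30 labels/s: (1 × 3600 + 21 × 60 + 10) × 30 + 18 = 146118.
Minute boundaries passed: 81; those not divisible by 10: 81 − 8 = 73; dropped labels = 2 × 73 = 146.
Actual frame index = 146118 − 146 = 145972.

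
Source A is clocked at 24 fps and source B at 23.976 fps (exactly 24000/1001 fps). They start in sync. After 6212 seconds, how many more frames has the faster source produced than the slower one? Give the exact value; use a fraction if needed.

149088/1001 frames

A emits 24 × 6212 = 149088 frames; B emits 24000/1001 × 6212 = 149088000/1001.
Difference = 149088/1001 frames (≈ 148.9391); B is behind A.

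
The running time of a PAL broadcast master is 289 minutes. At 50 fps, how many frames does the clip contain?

289 min = 17340 s.
Frames = 17340 × 50 = 867000.

867000 frames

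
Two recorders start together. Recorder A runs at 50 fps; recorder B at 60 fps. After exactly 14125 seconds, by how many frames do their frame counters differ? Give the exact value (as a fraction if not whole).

141250 frames

A emits 50 × 14125 = 706250 frames; B emits 60 × 14125 = 847500.
Difference = 141250 frames; B is ahead of A.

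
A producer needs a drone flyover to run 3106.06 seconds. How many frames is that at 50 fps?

155303 frames

Frames = 3106.06 × 50 = 155303.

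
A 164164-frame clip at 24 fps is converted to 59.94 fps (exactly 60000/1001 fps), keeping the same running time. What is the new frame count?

Target frames = source frames × (target rate / source rate) = 164164 × (60000/1001)/(24) = 164164 × 2500/1001 = 410000.

410000 frames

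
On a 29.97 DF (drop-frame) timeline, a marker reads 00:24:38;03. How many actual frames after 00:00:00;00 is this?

Complete 10-minute blocks: 2, each 17982 frames → 35964.
Remaining 4 whole minutes in the current block: 1800 + 3 × 1798 = 7194 frames.
Within the current minute: 38 × 30 + 3 − 2 = 1141 (labels ;00/;01 skipped at this minute). Total = 35964 + 7194 + 1141 = 44299.

44299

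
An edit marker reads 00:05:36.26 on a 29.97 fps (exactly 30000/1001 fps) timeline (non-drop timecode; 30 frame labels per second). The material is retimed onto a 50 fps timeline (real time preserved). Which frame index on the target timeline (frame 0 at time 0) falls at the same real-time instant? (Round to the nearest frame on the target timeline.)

frame 16860

Source frame index: (0×3600 + 5×60 + 36) × 30 + 26 = 10106.
Real time: 10106 / (30000/1001) = 5058053/15000 s.
Target frame: (5058053/15000) × (50) = 5058053/300 ≈ 16860.177 → 16860.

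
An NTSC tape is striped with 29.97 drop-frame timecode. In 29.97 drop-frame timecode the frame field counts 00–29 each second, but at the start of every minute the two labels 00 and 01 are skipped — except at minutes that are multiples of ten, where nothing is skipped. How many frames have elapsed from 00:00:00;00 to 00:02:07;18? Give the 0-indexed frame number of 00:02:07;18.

Complete 10-minute blocks: 0, each 17982 frames → 0.
Remaining 2 whole minutes in the current block: 1800 + 1 × 1798 = 3598 frames.
Within the current minute: 7 × 30 + 18 − 2 = 226 (labels ;00/;01 skipped at this minute). Total = 0 + 3598 + 226 = 3824.

3824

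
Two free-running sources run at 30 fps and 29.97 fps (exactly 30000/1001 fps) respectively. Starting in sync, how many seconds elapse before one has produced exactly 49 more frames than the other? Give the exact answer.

49049/30 seconds

The gap grows by |30000/1001 − 30| = 30/1001 frames per second.
Time for a 49-frame gap: 49 ÷ (30/1001) = 49049/30 s.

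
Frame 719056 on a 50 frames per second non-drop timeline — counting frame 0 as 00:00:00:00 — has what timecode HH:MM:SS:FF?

03:59:41:06

719056 ÷ 50 = 14381 full seconds, remainder 6 frames.
14381 s = 3 h 59 min 41 s.
Timecode: 03:59:41:06.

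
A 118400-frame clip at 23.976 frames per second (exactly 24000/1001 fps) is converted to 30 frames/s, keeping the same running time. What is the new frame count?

148148 frames

Target frames = source frames × (target rate / source rate) = 118400 × (30)/(24000/1001) = 118400 × 1001/800 = 148148.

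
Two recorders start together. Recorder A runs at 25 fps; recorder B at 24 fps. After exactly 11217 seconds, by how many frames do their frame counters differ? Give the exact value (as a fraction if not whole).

A emits 25 × 11217 = 280425 frames; B emits 24 × 11217 = 269208.
Difference = 11217 frames; B is behind A.

11217 frames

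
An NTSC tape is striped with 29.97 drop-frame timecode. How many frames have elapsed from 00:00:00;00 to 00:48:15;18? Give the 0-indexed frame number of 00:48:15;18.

86780

Complete 10-minute blocks: 4, each 17982 frames → 71928.
Remaining 8 whole minutes in the current block: 1800 + 7 × 1798 = 14386 frames.
Within the current minute: 15 × 30 + 18 − 2 = 466 (labels ;00/;01 skipped at this minute). Total = 71928 + 14386 + 466 = 86780.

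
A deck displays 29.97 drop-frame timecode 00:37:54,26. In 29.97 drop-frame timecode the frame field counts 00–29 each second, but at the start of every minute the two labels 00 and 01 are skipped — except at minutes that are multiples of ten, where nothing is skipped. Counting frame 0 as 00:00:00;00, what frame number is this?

Complete 10-minute blocks: 3, each 17982 frames → 53946.
Remaining 7 whole minutes in the current block: 1800 + 6 × 1798 = 12588 frames.
Within the current minute: 54 × 30 + 26 − 2 = 1644 (labels ;00/;01 skipped at this minute). Total = 53946 + 12588 + 1644 = 68178.

68178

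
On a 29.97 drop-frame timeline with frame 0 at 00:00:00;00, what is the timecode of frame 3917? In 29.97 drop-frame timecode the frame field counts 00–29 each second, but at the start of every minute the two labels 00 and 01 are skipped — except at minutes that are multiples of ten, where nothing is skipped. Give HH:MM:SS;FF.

Ten DF minutes hold 17982 frames, so frame 3917 lies in block 0 (frames 0–17981) with 3917 frames into that block.
The block's first minute is 1800 frames and the rest 1798 each; 3917 frames reaches minute 2, so 0 × 18 + 2 × 2 = 4 labels have been skipped so far.
Adding those back, label number 3917 + 4 = 3921 at 30 labels/s is 130 s + 21 f = 0 h 2 min 10 s frame 21, i.e. 00:02:10;21.

00:02:10;21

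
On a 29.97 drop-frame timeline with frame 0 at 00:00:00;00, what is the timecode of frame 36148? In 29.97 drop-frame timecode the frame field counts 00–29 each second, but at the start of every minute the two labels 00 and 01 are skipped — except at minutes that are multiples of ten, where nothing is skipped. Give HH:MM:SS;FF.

Each 10-minute DF block holds 10 × 60 × 30 − 9 × 2 = 17982 frames. 36148 ÷ 17982 → 2 full blocks, remainder 184.
Within the partial block the first minute is 1800 frames and each further minute 1798, so 0 further minute boundaries passed. Total skipped labels = 18 × 2 + 2 × 0 = 36.
Non-drop label index = 36148 + 36 = 36184; at 30 labels/s that is 00:20:06:04, i.e. DF 00:20:06;04.

00:20:06;04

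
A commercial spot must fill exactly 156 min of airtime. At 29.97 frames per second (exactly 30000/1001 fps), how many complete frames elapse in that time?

280519 frames

156 min = 9360 s.
Frames = 9360 × 30000/1001 = 21600000/77 ≈ 280519.4805.
Complete frames: 280519.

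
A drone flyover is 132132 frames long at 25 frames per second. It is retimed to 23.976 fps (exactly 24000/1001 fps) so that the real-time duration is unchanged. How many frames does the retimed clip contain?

126720 frames

Target frames = source frames × (target rate / source rate) = 132132 × (24000/1001)/(25) = 132132 × 960/1001 = 126720.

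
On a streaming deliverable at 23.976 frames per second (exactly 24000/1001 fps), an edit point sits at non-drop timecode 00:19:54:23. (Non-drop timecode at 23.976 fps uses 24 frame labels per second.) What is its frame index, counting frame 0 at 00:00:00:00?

28679

Total seconds to the label: (0 × 3600 + 19 × 60 + 54) = 1194.
Frame index = 1194 × 24 + 23 = 28679.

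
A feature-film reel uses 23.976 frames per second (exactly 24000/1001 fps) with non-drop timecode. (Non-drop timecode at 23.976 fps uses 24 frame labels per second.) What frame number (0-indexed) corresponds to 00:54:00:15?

Total seconds to the label: (0 × 3600 + 54 × 60 + 0) = 3240.
Frame index = 3240 × 24 + 15 = 77775.

frame 77775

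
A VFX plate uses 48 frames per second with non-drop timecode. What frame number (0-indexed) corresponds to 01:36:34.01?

Total seconds to the label: (1 × 3600 + 36 × 60 + 34) = 5794.
Frame index = 5794 × 48 + 1 = 278113.

278113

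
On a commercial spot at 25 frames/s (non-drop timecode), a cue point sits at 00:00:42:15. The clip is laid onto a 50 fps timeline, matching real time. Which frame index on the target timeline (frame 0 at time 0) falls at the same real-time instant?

Source frame index: (0×3600 + 0×60 + 42) × 25 + 15 = 1065.
Real time: 1065 / (25) = 213/5 s.
Target frame: (213/5) × (50) = 2130.

frame 2130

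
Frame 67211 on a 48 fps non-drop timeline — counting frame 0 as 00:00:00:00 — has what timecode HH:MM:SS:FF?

67211 ÷ 48 = 1400 full seconds, remainder 11 frames.
1400 s = 0 h 23 min 20 s.
Timecode: 00:23:20:11.

00:23:20:11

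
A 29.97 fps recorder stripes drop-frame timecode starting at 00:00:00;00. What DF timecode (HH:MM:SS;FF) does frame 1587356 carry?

Each 10-minute DF block holds 10 × 60 × 30 − 9 × 2 = 17982 frames. 1587356 ÷ 17982 → 88 full blocks, remainder 4940.
Within the partial block the first minute is 1800 frames and each further minute 1798, so 2 further minute boundaries passed. Total skipped labels = 18 × 88 + 2 × 2 = 1588.
Non-drop label index = 1587356 + 1588 = 1588944; at 30 labels/s that is 14:42:44:24, i.e. DF 14:42:44;24.

14:42:44;24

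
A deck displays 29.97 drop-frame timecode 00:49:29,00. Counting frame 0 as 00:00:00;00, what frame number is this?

88980

Complete 10-minute blocks: 4, each 17982 frames → 71928.
Remaining 9 whole minutes in the current block: 1800 + 8 × 1798 = 16184 frames.
Within the current minute: 29 × 30 + 0 − 2 = 868 (labels ;00/;01 skipped at this minute). Total = 71928 + 16184 + 868 = 88980.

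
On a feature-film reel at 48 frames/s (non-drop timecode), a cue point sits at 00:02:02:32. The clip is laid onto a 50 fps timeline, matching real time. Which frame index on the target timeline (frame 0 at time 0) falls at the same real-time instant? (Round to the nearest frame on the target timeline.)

Source frame index: (0×3600 + 2×60 + 2) × 48 + 32 = 5888.
Real time: 5888 / (48) = 368/3 s.
Target frame: (368/3) × (50) = 18400/3 ≈ 6133.333 → 6133.

frame 6133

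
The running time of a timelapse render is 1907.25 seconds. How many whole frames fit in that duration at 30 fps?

57217 frames

Frames = 1907.25 × 30 = 114435/2 ≈ 57217.5000.
Complete frames: 57217.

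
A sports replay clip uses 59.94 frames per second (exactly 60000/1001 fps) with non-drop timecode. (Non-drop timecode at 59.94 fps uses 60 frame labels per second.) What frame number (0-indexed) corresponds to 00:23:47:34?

Total seconds to the label: (0 × 3600 + 23 × 60 + 47) = 1427.
Frame index = 1427 × 60 + 34 = 85654.

85654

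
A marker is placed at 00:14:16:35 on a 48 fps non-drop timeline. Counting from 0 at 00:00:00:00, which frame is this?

Total seconds to the label: (0 × 3600 + 14 × 60 + 16) = 856.
Frame index = 856 × 48 + 35 = 41123.

frame 41123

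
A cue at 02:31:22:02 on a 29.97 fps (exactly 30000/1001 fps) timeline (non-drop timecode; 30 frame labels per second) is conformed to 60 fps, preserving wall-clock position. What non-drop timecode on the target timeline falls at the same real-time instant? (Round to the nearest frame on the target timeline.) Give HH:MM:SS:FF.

02:31:31:09

Source frame index: (2×3600 + 31×60 + 22) × 30 + 2 = 272462.
Real time: 272462 / (30000/1001) = 136367231/15000 s.
Target frame: (136367231/15000) × (60) = 136367231/250 ≈ 545468.924 → 545469.
At 60 labels/s: frame 545469 → 02:31:31:09.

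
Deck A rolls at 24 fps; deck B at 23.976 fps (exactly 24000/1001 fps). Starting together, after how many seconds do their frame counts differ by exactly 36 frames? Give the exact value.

The gap grows by |24000/1001 − 24| = 24/1001 frames per second.
Time for a 36-frame gap: 36 ÷ (24/1001) = 1501.5 s.

1501.5 seconds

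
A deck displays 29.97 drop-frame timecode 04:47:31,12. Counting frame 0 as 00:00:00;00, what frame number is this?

517024

Complete 10-minute blocks: 28, each 17982 frames → 503496.
Remaining 7 whole minutes in the current block: 1800 + 6 × 1798 = 12588 frames.
Within the current minute: 31 × 30 + 12 − 2 = 940 (labels ;00/;01 skipped at this minute). Total = 503496 + 12588 + 940 = 517024.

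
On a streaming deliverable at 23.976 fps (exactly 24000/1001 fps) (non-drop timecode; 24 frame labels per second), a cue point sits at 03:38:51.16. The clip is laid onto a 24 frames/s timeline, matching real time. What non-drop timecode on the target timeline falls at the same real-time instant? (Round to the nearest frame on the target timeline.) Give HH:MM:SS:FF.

Source frame index: (3×3600 + 38×60 + 51) × 24 + 16 = 315160.
Real time: 315160 / (24000/1001) = 7886879/600 s.
Target frame: (7886879/600) × (24) = 7886879/25 ≈ 315475.160 → 315475.
At 24 labels/s: frame 315475 → 03:39:04:19.

03:39:04:19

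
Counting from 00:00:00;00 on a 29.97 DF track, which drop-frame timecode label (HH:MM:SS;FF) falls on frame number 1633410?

Ten DF minutes hold 17982 frames, so frame 1633410 lies in block 90 (frames 1618380–1636361) with 15030 frames into that block.
The block's first minute is 1800 frames and the rest 1798 each; 15030 frames reaches minute 8, so 90 × 18 + 8 × 2 = 1636 labels have been skipped so far.
Adding those back, label number 1633410 + 1636 = 1635046 at 30 labels/s is 54501 s + 16 f = 15 h 8 min 21 s frame 16, i.e. 15:08:21;16.

15:08:21;16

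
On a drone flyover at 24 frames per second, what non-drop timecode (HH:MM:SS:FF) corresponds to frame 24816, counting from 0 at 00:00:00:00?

24816 ÷ 24 = 1034 full seconds, remainder 0 frames.
1034 s = 0 h 17 min 14 s.
Timecode: 00:17:14:00.

00:17:14:00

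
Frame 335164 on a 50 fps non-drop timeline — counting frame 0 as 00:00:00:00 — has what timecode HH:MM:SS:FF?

335164 ÷ 50 = 6703 full seconds, remainder 14 frames.
6703 s = 1 h 51 min 43 s.
Timecode: 01:51:43:14.

01:51:43:14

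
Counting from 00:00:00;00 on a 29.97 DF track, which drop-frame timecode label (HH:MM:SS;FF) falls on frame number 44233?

00:24:35;27

Each 10-minute DF block holds 10 × 60 × 30 − 9 × 2 = 17982 frames. 44233 ÷ 17982 → 2 full blocks, remainder 8269.
Within the partial block the first minute is 1800 frames and each further minute 1798, so 4 further minute boundaries passed. Total skipped labels = 18 × 2 + 2 × 4 = 44.
Non-drop label index = 44233 + 44 = 44277; at 30 labels/s that is 00:24:35:27, i.e. DF 00:24:35;27.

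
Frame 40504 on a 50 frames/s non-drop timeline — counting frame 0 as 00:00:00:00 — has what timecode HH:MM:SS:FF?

00:13:30:04

40504 ÷ 50 = 810 full seconds, remainder 4 frames.
810 s = 0 h 13 min 30 s.
Timecode: 00:13:30:04.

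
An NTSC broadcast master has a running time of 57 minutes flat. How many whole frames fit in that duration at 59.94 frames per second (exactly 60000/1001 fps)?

57 min = 3420 s.
Frames = 3420 × 60000/1001 = 205200000/1001 ≈ 204995.0050.
Complete frames: 204995.

204995 frames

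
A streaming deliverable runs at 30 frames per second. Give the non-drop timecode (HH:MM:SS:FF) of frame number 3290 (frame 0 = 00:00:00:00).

3290 ÷ 30 = 109 full seconds, remainder 20 frames.
109 s = 0 h 1 min 49 s.
Timecode: 00:01:49:20.

00:01:49:20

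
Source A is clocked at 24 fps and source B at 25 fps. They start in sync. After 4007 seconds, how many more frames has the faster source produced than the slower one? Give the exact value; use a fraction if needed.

A emits 24 × 4007 = 96168 frames; B emits 25 × 4007 = 100175.
Difference = 4007 frames; B is ahead of A.

4007 frames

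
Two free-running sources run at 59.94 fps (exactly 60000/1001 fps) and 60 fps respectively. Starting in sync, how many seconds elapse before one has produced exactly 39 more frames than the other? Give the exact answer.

650.65 seconds

The gap grows by |60 − 60000/1001| = 60/1001 frames per second.
Time for a 39-frame gap: 39 ÷ (60/1001) = 650.65 s.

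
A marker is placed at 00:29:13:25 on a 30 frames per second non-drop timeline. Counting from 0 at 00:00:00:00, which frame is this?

52615

Total seconds to the label: (0 × 3600 + 29 × 60 + 13) = 1753.
Frame index = 1753 × 30 + 25 = 52615.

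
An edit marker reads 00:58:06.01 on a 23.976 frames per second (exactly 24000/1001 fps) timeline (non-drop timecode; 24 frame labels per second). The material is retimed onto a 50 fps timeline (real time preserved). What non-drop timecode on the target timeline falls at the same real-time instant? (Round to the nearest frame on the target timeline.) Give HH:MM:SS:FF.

00:58:09:26

Source frame index: (0×3600 + 58×60 + 6) × 24 + 1 = 83665.
Real time: 83665 / (24000/1001) = 16749733/4800 s.
Target frame: (16749733/4800) × (50) = 16749733/96 ≈ 174476.385 → 174476.
At 50 labels/s: frame 174476 → 00:58:09:26.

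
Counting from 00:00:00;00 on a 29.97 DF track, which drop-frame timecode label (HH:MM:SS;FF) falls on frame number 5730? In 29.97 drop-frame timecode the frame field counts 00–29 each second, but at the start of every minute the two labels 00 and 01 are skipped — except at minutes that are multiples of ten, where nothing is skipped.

Each 10-minute DF block holds 10 × 60 × 30 − 9 × 2 = 17982 frames. 5730 ÷ 17982 → 0 full blocks, remainder 5730.
Within the partial block the first minute is 1800 frames and each further minute 1798, so 3 further minute boundaries passed. Total skipped labels = 18 × 0 + 2 × 3 = 6.
Non-drop label index = 5730 + 6 = 5736; at 30 labels/s that is 00:03:11:06, i.e. DF 00:03:11;06.

00:03:11;06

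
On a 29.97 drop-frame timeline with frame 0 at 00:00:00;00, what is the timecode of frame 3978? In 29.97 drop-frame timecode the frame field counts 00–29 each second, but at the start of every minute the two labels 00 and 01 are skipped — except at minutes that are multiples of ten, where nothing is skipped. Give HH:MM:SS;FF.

00:02:12;22

Ten DF minutes hold 17982 frames, so frame 3978 lies in block 0 (frames 0–17981) with 3978 frames into that block.
The block's first minute is 1800 frames and the rest 1798 each; 3978 frames reaches minute 2, so 0 × 18 + 2 × 2 = 4 labels have been skipped so far.
Adding those back, label number 3978 + 4 = 3982 at 30 labels/s is 132 s + 22 f = 0 h 2 min 12 s frame 22, i.e. 00:02:12;22.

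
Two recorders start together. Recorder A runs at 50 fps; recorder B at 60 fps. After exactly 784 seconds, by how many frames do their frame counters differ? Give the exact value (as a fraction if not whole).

A emits 50 × 784 = 39200 frames; B emits 60 × 784 = 47040.
Difference = 7840 frames; B is ahead of A.

7840 frames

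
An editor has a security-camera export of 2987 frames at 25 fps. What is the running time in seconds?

Running time = 2987 / (25) = 119.48 s.

119.48 seconds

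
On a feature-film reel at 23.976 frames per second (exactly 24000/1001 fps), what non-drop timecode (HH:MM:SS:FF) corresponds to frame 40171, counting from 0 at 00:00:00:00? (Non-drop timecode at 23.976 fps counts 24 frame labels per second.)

40171 ÷ 24 = 1673 full seconds, remainder 19 frames.
1673 s = 0 h 27 min 53 s.
Timecode: 00:27:53:19.

00:27:53:19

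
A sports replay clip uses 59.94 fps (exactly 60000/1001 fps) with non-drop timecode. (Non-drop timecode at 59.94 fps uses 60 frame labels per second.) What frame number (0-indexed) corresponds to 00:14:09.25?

Total seconds to the label: (0 × 3600 + 14 × 60 + 9) = 849.
Frame index = 849 × 60 + 25 = 50965.

50965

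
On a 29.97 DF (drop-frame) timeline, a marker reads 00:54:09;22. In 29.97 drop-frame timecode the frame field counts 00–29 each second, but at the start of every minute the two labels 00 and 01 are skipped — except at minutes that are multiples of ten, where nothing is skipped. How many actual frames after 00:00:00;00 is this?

As if non-drop at 30 labels/s: (0 × 3600 + 54 × 60 + 9) × 30 + 22 = 97492.
Minute boundaries passed: 54; those not divisible by 10: 54 − 5 = 49; dropped labels = 2 × 49 = 98.
Actual frame index = 97492 − 98 = 97394.

97394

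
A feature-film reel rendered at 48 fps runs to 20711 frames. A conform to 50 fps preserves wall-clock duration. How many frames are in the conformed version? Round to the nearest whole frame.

21574 frames

Frames at target rate = 20711 × (50) / (48) = 517775/24 ≈ 21573.958.
Nearest whole frame: 21574.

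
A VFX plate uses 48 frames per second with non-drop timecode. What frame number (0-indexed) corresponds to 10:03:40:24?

frame 1738584

Total seconds to the label: (10 × 3600 + 3 × 60 + 40) = 36220.
Frame index = 36220 × 48 + 24 = 1738584.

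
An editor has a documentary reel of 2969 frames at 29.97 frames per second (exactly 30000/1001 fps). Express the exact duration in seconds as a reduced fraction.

Running time = 2969 ÷ (30000/1001) = 2969 × 1001/30000 = 2971969/30000 s.

2971969/30000 seconds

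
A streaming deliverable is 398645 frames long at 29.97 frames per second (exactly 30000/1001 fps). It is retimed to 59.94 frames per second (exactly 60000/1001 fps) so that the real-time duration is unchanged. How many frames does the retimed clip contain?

Target frames = source frames × (target rate / source rate) = 398645 × (60000/1001)/(30000/1001) = 398645 × 2 = 797290.

797290 frames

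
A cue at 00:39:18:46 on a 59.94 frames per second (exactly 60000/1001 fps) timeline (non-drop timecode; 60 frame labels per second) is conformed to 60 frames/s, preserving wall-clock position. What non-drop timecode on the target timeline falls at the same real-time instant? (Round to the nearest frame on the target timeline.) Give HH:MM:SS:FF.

00:39:21:08

Source frame index: (0×3600 + 39×60 + 18) × 60 + 46 = 141526.
Real time: 141526 / (60000/1001) = 70833763/30000 s.
Target frame: (70833763/30000) × (60) = 70833763/500 ≈ 141667.526 → 141668.
At 60 labels/s: frame 141668 → 00:39:21:08.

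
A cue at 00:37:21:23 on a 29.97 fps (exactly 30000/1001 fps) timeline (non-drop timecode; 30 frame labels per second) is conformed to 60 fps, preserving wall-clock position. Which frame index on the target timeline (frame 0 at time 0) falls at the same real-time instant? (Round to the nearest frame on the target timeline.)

frame 134641

Source frame index: (0×3600 + 37×60 + 21) × 30 + 23 = 67253.
Real time: 67253 / (30000/1001) = 67320253/30000 s.
Target frame: (67320253/30000) × (60) = 67320253/500 ≈ 134640.506 → 134641.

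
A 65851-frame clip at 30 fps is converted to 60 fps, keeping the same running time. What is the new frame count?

Target frames = source frames × (target rate / source rate) = 65851 × (60)/(30) = 65851 × 2 = 131702.

131702 frames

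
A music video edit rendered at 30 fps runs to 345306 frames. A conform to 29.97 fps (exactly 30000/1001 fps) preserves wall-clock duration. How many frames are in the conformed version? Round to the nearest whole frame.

344961 frames

Frames at target rate = 345306 × (30000/1001) / (30) = 26562000/77 ≈ 344961.039.
Nearest whole frame: 344961.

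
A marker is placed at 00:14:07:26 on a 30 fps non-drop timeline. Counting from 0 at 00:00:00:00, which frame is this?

25436

Total seconds to the label: (0 × 3600 + 14 × 60 + 7) = 847.
Frame index = 847 × 30 + 26 = 25436.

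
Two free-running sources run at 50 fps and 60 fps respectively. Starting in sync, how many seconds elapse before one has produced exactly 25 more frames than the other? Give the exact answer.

The gap grows by |60 − 50| = 10 frames per second.
Time for a 25-frame gap: 25 ÷ (10) = 2.5 s.

2.5 seconds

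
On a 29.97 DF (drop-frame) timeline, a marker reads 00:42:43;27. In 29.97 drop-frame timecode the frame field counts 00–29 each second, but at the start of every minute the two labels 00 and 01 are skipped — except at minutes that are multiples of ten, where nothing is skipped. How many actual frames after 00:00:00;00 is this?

76841

As if non-drop at 30 labels/s: (0 × 3600 + 42 × 60 + 43) × 30 + 27 = 76917.
Minute boundaries passed: 42; those not divisible by 10: 42 − 4 = 38; dropped labels = 2 × 38 = 76.
Actual frame index = 76917 − 76 = 76841.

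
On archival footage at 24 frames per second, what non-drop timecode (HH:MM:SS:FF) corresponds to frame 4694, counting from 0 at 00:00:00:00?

00:03:15:14

4694 ÷ 24 = 195 full seconds, remainder 14 frames.
195 s = 0 h 3 min 15 s.
Timecode: 00:03:15:14.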